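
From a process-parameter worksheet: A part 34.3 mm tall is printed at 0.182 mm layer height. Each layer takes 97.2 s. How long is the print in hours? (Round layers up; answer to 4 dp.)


Layers = ceil(34.3/0.182) = 189
t = 189 * 97.2 / 3600 = 5.103 hrs


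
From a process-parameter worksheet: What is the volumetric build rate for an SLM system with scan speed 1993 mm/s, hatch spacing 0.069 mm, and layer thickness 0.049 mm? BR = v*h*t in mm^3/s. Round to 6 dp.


Rate = 1993 * 0.069 * 0.049 = 6.738333 mm^3/s


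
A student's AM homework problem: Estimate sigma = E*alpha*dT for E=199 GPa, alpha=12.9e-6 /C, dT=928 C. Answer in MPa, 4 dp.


sigma = 199*1000 * 12.9e-6 * 928 = 2382.2688 MPa


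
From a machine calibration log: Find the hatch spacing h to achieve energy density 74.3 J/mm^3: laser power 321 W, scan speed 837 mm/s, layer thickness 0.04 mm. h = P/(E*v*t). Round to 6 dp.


h = 321 / (74.3*837*0.04) = 0.129042 mm


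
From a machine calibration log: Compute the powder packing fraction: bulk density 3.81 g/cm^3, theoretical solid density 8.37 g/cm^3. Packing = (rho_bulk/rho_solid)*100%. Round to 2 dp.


Packing = (3.81/8.37)*100 = 45.52 %


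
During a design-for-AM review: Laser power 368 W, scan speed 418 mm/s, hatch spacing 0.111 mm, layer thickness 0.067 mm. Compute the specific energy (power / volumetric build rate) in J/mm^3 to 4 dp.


Build rate = 418 * 0.111 * 0.067 = 3.108666 mm^3/s
SE = 368 / 3.108666 = 118.3788 J/mm^3


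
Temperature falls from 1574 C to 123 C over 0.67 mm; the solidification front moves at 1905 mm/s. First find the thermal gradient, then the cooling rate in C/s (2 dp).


G = (1574-123)/0.67 = 2165.67164179 C/mm
CR = 2165.67164179 * 1905 = 4125604.48 C/s


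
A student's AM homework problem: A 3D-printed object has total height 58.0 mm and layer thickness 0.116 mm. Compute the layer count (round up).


Layers = ceil(58.0/0.116) = 500


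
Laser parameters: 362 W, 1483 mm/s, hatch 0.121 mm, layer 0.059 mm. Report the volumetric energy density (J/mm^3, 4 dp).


E = 362 / (1483*0.121*0.059) = 34.1924 J/mm^3


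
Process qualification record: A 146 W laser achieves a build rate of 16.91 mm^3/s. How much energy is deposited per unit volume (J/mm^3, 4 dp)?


SE = 146 / 16.91 = 8.6339 J/mm^3


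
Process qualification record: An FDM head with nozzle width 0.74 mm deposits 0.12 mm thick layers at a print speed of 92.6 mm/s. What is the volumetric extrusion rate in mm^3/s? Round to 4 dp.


Rate = 0.74 * 0.12 * 92.6 = 8.2229 mm^3/s


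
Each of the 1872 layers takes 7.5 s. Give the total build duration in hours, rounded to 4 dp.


t = 1872 * 7.5 / 3600 = 3.9 hrs


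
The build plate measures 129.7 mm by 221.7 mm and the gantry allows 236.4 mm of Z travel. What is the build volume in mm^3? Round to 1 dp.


V = 129.7 * 221.7 * 236.4 = 6797561.4 mm^3


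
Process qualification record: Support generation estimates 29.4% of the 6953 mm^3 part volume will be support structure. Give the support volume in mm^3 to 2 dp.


V_support = 6953 * 0.294 = 2044.18 mm^3


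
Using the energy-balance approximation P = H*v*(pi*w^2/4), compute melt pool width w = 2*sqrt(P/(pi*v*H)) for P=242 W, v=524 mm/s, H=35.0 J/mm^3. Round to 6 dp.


w = 2*sqrt(242/(pi*524*35.0)) = 0.129617 mm


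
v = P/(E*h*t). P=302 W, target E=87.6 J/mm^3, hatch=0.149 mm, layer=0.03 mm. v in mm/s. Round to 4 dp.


v = 302 / (87.6*0.149*0.03) = 771.2502 mm/s


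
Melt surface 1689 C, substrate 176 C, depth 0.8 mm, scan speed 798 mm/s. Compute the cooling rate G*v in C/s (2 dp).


G = (1689-176)/0.8 = 1891.25 C/mm
CR = 1891.25 * 798 = 1509217.5 C/s


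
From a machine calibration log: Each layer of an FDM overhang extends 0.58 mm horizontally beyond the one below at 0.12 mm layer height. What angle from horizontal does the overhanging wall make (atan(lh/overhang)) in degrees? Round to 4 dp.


angle = atan(0.12/0.58) = 11.6894 degrees


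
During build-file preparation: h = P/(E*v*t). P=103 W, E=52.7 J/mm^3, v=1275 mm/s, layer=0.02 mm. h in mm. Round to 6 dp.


h = 103 / (52.7*1275*0.02) = 0.076645 mm


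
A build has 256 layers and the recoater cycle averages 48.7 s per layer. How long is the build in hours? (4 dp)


t = 256 * 48.7 / 3600 = 3.4631 hrs


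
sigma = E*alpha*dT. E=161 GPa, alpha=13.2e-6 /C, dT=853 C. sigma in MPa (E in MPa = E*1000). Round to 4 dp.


sigma = 161*1000 * 13.2e-6 * 853 = 1812.7956 MPa


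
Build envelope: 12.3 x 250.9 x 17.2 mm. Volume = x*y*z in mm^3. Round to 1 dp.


V = 12.3 * 250.9 * 17.2 = 53080.4 mm^3


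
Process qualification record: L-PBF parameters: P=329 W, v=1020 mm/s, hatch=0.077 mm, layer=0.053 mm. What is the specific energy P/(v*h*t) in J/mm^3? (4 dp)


Build rate = 1020 * 0.077 * 0.053 = 4.16262 mm^3/s
SE = 329 / 4.16262 = 79.0368 J/mm^3


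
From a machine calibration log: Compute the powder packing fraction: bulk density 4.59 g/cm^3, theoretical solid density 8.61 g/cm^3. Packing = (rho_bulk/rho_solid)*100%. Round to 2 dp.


Packing = (4.59/8.61)*100 = 53.31 %


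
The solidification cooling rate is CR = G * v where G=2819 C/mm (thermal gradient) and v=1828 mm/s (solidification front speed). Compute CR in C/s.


CR = 2819 * 1828 = 5153132 C/s


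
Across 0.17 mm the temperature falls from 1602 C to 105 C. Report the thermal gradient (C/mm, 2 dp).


G = (1602-105)/0.17 = 8805.88 C/mm


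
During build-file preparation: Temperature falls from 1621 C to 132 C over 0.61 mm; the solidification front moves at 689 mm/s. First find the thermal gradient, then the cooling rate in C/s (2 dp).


G = (1621-132)/0.61 = 2440.98360656 C/mm
CR = 2440.98360656 * 689 = 1681837.7 C/s


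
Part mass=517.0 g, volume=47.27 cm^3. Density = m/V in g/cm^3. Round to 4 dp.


rho = 517.0 / 47.27 = 10.9372 g/cm^3


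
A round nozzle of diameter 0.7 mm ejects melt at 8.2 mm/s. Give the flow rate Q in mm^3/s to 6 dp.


A = pi*(0.7/2)^2 = 0.3848451 mm^2
Q = 0.3848451 * 8.2 = 3.15573 mm^3/s


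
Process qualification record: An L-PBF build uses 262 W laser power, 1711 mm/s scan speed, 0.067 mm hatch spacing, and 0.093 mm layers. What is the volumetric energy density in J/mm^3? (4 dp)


E = 262 / (1711*0.067*0.093) = 24.575 J/mm^3


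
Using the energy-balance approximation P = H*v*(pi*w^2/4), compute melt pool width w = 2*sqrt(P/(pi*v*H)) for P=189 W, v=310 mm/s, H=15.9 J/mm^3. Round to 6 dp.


w = 2*sqrt(189/(pi*310*15.9)) = 0.220956 mm


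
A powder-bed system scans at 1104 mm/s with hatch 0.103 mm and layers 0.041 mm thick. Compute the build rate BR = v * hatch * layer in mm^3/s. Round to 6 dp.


Rate = 1104 * 0.103 * 0.041 = 4.662192 mm^3/s


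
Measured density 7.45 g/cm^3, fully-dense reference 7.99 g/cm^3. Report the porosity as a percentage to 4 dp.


Porosity = (1-7.45/7.99)*100 = 6.7584 %


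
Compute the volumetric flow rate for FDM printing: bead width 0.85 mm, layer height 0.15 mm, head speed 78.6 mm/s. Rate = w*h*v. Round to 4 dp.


Rate = 0.85 * 0.15 * 78.6 = 10.0215 mm^3/s


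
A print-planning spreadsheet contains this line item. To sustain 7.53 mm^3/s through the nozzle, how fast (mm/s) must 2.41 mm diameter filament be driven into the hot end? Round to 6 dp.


A = pi*(2.41/2)^2 = 4.561671
v = 7.53 / 4.561671 = 1.650711 mm/s


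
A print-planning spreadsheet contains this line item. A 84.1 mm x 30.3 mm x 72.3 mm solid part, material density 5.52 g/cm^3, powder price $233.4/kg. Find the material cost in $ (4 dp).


V = 84.1 * 30.3 * 72.3 = 184237.029 mm^3 = 184.237029 cm^3
Mass = 184.237029 * 5.52 / 1000 = 1.0169884 kg
Cost = 1.0169884 * 233.4 = 237.3651 $


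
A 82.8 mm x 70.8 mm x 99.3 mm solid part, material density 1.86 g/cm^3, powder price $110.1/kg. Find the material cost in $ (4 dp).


V = 82.8 * 70.8 * 99.3 = 582120.432 mm^3 = 582.120432 cm^3
Mass = 582.120432 * 1.86 / 1000 = 1.082744 kg
Cost = 1.082744 * 110.1 = 119.2101 $


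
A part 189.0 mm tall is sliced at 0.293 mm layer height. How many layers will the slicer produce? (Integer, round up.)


Layers = ceil(189.0/0.293) = 646


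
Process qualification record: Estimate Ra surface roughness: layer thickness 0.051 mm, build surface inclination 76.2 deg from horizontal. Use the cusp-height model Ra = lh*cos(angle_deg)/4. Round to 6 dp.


Ra = 0.051 * cos(76.2) / 4 = 0.003041 mm


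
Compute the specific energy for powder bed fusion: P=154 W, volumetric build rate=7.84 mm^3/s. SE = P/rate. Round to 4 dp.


SE = 154 / 7.84 = 19.6429 J/mm^3


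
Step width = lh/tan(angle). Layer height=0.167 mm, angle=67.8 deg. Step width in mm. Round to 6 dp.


step = 0.167 / tan(67.8) = 0.068151 mm


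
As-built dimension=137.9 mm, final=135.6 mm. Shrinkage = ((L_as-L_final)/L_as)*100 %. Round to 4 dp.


Shrinkage = ((137.9-135.6)/137.9)*100 = 1.6679 %


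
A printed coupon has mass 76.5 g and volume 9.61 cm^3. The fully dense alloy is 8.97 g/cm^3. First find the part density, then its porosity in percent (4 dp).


rho_part = 76.5 / 9.61 = 7.96045786 g/cm^3
Porosity = (1 - 7.96045786/8.97)*100 = 11.2547 %


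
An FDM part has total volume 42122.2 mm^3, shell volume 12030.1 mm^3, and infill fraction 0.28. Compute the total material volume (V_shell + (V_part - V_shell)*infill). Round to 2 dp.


V_infill = (42122.2 - 12030.1) * 0.28 = 8425.79
V_total = 12030.1 + 8425.79 = 20455.89 mm^3


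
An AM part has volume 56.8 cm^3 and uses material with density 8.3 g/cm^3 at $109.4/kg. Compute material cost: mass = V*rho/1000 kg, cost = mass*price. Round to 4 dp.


Mass = 56.8*8.3/1000 = 0.47144 kg
Cost = 0.47144 * 109.4 = 51.5755 $


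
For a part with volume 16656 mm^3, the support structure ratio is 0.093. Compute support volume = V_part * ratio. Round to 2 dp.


V_support = 16656 * 0.093 = 1549.01 mm^3


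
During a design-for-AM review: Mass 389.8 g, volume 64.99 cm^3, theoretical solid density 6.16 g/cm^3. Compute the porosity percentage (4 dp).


rho_part = 389.8 / 64.99 = 5.99784582 g/cm^3
Porosity = (1 - 5.99784582/6.16)*100 = 2.6324 %


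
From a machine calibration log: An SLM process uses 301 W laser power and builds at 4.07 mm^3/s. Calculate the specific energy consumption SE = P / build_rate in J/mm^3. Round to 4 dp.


SE = 301 / 4.07 = 73.9558 J/mm^3


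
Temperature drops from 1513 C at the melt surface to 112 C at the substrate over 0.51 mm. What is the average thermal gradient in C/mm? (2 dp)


G = (1513-112)/0.51 = 2747.06 C/mm


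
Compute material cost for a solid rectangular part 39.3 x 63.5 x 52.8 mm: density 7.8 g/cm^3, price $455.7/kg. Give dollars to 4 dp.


V = 39.3 * 63.5 * 52.8 = 131765.04 mm^3 = 131.76504 cm^3
Mass = 131.76504 * 7.8 / 1000 = 1.02776731 kg
Cost = 1.02776731 * 455.7 = 468.3536 $


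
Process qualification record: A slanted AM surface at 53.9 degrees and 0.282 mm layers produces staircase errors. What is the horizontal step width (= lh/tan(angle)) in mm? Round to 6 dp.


step = 0.282 / tan(53.9) = 0.205638 mm


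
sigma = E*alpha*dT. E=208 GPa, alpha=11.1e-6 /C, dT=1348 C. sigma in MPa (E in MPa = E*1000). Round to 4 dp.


sigma = 208*1000 * 11.1e-6 * 1348 = 3112.2624 MPa


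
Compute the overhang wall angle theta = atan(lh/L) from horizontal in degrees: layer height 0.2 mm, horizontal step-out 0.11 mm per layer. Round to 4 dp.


angle = atan(0.2/0.11) = 61.1892 degrees


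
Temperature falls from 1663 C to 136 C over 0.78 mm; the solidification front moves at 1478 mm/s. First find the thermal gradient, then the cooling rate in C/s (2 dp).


G = (1663-136)/0.78 = 1957.69230769 C/mm
CR = 1957.69230769 * 1478 = 2893469.23 C/s


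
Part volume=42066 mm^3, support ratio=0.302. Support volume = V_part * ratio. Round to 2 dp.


V_support = 42066 * 0.302 = 12703.93 mm^3


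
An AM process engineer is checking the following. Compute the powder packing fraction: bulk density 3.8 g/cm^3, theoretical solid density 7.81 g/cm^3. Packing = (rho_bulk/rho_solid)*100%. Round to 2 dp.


Packing = (3.8/7.81)*100 = 48.66 %


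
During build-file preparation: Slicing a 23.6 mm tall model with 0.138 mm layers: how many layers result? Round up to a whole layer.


Layers = ceil(23.6/0.138) = 172


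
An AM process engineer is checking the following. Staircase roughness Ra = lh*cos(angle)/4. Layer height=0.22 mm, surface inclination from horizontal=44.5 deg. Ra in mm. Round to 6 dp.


Ra = 0.22 * cos(44.5) / 4 = 0.039229 mm


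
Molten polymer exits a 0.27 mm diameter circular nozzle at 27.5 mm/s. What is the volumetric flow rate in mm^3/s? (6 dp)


A = pi*(0.27/2)^2 = 0.05725553 mm^2
Q = 0.05725553 * 27.5 = 1.574527 mm^3/s


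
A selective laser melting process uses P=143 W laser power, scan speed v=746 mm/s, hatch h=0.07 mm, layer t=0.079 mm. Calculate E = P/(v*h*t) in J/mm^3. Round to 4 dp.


E = 143 / (746*0.07*0.079) = 34.6635 J/mm^3


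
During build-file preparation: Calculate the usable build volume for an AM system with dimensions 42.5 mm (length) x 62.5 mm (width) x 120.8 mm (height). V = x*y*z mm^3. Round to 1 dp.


V = 42.5 * 62.5 * 120.8 = 320875.0 mm^3


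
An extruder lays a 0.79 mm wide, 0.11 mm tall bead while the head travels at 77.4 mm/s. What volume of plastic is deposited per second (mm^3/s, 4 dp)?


Rate = 0.79 * 0.11 * 77.4 = 6.7261 mm^3/s


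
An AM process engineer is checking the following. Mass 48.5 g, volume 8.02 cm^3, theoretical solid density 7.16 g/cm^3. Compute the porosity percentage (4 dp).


rho_part = 48.5 / 8.02 = 6.04738155 g/cm^3
Porosity = (1 - 6.04738155/7.16)*100 = 15.5394 %


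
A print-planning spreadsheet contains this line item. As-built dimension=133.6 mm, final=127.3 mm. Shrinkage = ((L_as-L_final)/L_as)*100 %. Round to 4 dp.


Shrinkage = ((133.6-127.3)/133.6)*100 = 4.7156 %


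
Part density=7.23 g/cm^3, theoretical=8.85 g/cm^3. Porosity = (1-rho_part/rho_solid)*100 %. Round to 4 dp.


Porosity = (1-7.23/8.85)*100 = 18.3051 %


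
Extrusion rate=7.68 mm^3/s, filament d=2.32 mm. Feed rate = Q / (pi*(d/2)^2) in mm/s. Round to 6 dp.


A = pi*(2.32/2)^2 = 4.227327
v = 7.68 / 4.227327 = 1.816751 mm/s


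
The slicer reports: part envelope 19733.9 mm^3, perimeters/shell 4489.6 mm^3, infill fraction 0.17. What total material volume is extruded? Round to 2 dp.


V_infill = (19733.9 - 4489.6) * 0.17 = 2591.53
V_total = 4489.6 + 2591.53 = 7081.13 mm^3


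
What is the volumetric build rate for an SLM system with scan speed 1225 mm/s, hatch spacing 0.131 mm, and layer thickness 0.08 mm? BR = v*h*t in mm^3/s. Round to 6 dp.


Rate = 1225 * 0.131 * 0.08 = 12.838 mm^3/s


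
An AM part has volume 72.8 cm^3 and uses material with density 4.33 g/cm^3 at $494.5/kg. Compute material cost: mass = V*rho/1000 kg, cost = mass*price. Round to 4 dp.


Mass = 72.8*4.33/1000 = 0.315224 kg
Cost = 0.315224 * 494.5 = 155.8783 $


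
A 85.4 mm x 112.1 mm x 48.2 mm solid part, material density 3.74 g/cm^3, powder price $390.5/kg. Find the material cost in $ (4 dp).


V = 85.4 * 112.1 * 48.2 = 461434.988 mm^3 = 461.434988 cm^3
Mass = 461.434988 * 3.74 / 1000 = 1.72576686 kg
Cost = 1.72576686 * 390.5 = 673.912 $


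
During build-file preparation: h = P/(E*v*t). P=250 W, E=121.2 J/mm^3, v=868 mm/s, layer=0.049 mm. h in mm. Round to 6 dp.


h = 250 / (121.2*868*0.049) = 0.048498 mm


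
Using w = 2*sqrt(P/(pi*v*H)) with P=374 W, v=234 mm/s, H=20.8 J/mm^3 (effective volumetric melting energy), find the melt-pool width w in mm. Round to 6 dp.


w = 2*sqrt(374/(pi*234*20.8)) = 0.312789 mm


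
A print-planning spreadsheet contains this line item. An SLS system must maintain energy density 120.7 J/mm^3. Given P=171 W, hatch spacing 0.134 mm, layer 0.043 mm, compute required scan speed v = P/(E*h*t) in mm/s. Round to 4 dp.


v = 171 / (120.7*0.134*0.043) = 245.8757 mm/s


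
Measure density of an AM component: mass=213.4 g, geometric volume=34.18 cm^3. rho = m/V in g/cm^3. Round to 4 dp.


rho = 213.4 / 34.18 = 6.2434 g/cm^3


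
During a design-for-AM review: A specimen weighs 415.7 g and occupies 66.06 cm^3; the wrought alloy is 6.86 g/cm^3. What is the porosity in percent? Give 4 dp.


rho_part = 415.7 / 66.06 = 6.29276415 g/cm^3
Porosity = (1 - 6.29276415/6.86)*100 = 8.2687 %


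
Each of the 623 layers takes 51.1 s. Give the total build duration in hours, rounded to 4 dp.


t = 623 * 51.1 / 3600 = 8.8431 hrs


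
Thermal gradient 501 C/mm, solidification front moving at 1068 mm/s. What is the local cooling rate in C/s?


CR = 501 * 1068 = 535068 C/s


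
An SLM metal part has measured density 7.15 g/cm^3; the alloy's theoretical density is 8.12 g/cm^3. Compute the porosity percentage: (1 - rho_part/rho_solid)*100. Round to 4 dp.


Porosity = (1-7.15/8.12)*100 = 11.9458 %


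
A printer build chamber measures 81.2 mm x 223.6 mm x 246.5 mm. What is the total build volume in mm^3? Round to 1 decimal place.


V = 81.2 * 223.6 * 246.5 = 4475532.9 mm^3


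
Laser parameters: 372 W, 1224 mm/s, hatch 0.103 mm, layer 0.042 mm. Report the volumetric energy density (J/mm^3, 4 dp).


E = 372 / (1224*0.103*0.042) = 70.2546 J/mm^3


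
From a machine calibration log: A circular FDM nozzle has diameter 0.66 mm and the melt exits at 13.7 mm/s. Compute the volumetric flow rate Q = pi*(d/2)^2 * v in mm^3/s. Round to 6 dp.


A = pi*(0.66/2)^2 = 0.34211944 mm^2
Q = 0.34211944 * 13.7 = 4.687036 mm^3/s


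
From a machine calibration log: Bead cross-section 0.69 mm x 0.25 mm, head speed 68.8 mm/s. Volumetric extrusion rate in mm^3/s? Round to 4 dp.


Rate = 0.69 * 0.25 * 68.8 = 11.868 mm^3/s


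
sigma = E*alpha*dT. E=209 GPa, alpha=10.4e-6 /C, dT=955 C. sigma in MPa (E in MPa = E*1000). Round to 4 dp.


sigma = 209*1000 * 10.4e-6 * 955 = 2075.788 MPa


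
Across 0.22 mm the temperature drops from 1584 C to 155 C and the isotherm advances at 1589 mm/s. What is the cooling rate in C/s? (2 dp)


G = (1584-155)/0.22 = 6495.45454545 C/mm
CR = 6495.45454545 * 1589 = 10321277.27 C/s


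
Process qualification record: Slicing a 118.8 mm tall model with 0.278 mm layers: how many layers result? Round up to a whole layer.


Layers = ceil(118.8/0.278) = 428


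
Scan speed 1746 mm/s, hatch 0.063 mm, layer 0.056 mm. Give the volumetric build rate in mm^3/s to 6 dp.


Rate = 1746 * 0.063 * 0.056 = 6.159888 mm^3/s


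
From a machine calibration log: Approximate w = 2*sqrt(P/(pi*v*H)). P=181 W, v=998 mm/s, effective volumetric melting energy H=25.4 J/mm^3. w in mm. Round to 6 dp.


w = 2*sqrt(181/(pi*998*25.4)) = 0.095348 mm


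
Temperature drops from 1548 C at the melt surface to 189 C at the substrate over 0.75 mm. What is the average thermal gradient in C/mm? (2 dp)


G = (1548-189)/0.75 = 1812.0 C/mm


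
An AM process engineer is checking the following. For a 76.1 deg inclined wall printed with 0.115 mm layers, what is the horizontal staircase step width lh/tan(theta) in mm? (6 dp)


step = 0.115 / tan(76.1) = 0.02846 mm


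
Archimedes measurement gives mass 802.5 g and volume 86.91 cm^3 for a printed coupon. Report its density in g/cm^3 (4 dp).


rho = 802.5 / 86.91 = 9.2337 g/cm^3


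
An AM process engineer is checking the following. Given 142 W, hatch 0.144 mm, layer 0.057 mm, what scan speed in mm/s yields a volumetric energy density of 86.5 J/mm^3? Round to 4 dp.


v = 142 / (86.5*0.144*0.057) = 200.0023 mm/s


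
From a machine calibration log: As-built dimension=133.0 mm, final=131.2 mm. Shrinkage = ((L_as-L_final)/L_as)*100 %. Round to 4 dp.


Shrinkage = ((133.0-131.2)/133.0)*100 = 1.3534 %


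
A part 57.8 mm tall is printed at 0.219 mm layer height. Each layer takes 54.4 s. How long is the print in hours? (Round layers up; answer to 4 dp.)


Layers = ceil(57.8/0.219) = 264
t = 264 * 54.4 / 3600 = 3.9893 hrs


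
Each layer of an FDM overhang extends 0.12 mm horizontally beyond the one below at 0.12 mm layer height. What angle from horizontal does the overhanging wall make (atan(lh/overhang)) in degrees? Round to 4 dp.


angle = atan(0.12/0.12) = 45.0 degrees


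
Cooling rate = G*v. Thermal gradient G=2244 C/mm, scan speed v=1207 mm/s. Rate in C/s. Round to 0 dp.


CR = 2244 * 1207 = 2708508 C/s


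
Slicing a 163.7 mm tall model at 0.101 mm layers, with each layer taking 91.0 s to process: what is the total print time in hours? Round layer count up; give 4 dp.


Layers = ceil(163.7/0.101) = 1621
t = 1621 * 91.0 / 3600 = 40.9753 hrs


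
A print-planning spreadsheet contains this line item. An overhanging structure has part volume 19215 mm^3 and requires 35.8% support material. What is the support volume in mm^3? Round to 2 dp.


V_support = 19215 * 0.358 = 6878.97 mm^3


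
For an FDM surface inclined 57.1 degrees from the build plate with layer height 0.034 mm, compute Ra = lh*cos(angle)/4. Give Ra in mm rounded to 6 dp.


Ra = 0.034 * cos(57.1) / 4 = 0.004617 mm


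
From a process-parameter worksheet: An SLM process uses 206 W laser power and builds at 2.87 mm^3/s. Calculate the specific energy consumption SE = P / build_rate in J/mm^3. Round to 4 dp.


SE = 206 / 2.87 = 71.777 J/mm^3


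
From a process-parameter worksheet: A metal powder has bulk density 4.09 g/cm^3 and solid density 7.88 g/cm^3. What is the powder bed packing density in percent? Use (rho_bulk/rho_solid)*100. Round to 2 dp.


Packing = (4.09/7.88)*100 = 51.9 %


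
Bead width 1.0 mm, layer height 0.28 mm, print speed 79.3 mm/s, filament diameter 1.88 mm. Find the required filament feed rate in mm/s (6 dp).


Q = 1.0 * 0.28 * 79.3 = 22.204 mm^3/s
A_fil = pi*(1.88/2)^2 = 2.77591127 mm^2
v_feed = 22.204 / 2.77591127 = 7.998815 mm/s


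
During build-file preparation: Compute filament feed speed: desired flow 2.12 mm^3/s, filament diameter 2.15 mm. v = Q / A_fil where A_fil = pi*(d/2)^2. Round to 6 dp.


A = pi*(2.15/2)^2 = 3.630503
v = 2.12 / 3.630503 = 0.583941 mm/s


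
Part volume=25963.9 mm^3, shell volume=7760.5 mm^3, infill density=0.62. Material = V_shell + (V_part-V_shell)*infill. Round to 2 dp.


V_infill = (25963.9 - 7760.5) * 0.62 = 11286.11
V_total = 7760.5 + 11286.11 = 19046.61 mm^3


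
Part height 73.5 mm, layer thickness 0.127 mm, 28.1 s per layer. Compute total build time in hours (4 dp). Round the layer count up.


Layers = ceil(73.5/0.127) = 579
t = 579 * 28.1 / 3600 = 4.5194 hrs


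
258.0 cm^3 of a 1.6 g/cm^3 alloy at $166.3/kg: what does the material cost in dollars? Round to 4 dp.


Mass = 258.0*1.6/1000 = 0.4128 kg
Cost = 0.4128 * 166.3 = 68.6486 $


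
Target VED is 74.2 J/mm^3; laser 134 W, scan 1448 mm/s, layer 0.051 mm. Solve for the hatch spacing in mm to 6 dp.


h = 134 / (74.2*1448*0.051) = 0.024455 mm


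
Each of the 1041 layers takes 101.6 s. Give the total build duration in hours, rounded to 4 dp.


t = 1041 * 101.6 / 3600 = 29.3793 hrs


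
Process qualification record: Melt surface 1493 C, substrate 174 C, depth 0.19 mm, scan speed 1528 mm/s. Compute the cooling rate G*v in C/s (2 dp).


G = (1493-174)/0.19 = 6942.10526316 C/mm
CR = 6942.10526316 * 1528 = 10607536.84 C/s


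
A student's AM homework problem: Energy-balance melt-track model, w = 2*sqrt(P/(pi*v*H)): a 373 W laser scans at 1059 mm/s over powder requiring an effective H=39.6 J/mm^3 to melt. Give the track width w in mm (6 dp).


w = 2*sqrt(373/(pi*1059*39.6)) = 0.106418 mm


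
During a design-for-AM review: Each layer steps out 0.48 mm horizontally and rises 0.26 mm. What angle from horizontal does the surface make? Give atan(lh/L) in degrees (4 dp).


angle = atan(0.26/0.48) = 28.4429 degrees


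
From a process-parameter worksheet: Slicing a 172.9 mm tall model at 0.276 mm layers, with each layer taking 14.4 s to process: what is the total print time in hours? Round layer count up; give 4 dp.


Layers = ceil(172.9/0.276) = 627
t = 627 * 14.4 / 3600 = 2.508 hrs


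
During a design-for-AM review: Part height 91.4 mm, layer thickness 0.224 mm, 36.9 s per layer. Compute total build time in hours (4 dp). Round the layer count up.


Layers = ceil(91.4/0.224) = 409
t = 409 * 36.9 / 3600 = 4.1923 hrs


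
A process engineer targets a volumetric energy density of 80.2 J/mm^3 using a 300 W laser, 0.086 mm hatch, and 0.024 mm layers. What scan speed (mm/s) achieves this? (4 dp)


v = 300 / (80.2*0.086*0.024) = 1812.3296 mm/s


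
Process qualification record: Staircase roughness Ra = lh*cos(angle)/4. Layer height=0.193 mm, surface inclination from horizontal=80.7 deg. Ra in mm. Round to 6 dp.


Ra = 0.193 * cos(80.7) / 4 = 0.007797 mm


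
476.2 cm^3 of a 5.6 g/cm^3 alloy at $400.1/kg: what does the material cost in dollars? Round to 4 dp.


Mass = 476.2*5.6/1000 = 2.66672 kg
Cost = 2.66672 * 400.1 = 1066.9547 $


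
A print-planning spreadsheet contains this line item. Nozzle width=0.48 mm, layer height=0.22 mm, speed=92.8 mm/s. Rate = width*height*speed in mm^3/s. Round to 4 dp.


Rate = 0.48 * 0.22 * 92.8 = 9.7997 mm^3/s


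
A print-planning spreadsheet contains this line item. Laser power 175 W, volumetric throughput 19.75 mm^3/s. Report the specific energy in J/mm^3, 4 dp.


SE = 175 / 19.75 = 8.8608 J/mm^3


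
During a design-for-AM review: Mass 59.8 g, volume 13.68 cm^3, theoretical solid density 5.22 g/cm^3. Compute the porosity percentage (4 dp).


rho_part = 59.8 / 13.68 = 4.37134503 g/cm^3
Porosity = (1 - 4.37134503/5.22)*100 = 16.2578 %


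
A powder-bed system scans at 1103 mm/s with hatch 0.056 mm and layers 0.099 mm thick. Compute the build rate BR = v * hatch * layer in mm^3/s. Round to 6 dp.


Rate = 1103 * 0.056 * 0.099 = 6.115032 mm^3/s


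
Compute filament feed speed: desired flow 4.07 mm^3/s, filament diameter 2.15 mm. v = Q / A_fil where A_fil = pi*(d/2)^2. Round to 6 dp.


A = pi*(2.15/2)^2 = 3.630503
v = 4.07 / 3.630503 = 1.121057 mm/s


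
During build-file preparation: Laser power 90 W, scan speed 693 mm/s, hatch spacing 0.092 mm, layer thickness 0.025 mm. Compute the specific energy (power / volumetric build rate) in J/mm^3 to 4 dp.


Build rate = 693 * 0.092 * 0.025 = 1.5939 mm^3/s
SE = 90 / 1.5939 = 56.4653 J/mm^3


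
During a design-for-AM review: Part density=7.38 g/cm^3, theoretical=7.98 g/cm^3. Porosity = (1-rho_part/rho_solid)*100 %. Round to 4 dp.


Porosity = (1-7.38/7.98)*100 = 7.5188 %


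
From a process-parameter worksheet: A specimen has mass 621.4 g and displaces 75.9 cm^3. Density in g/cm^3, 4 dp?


rho = 621.4 / 75.9 = 8.1871 g/cm^3


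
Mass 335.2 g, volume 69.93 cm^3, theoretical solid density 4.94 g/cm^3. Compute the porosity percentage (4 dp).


rho_part = 335.2 / 69.93 = 4.79336479 g/cm^3
Porosity = (1 - 4.79336479/4.94)*100 = 2.9683 %


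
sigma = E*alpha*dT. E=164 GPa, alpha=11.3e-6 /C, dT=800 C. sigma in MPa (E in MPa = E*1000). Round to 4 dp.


sigma = 164*1000 * 11.3e-6 * 800 = 1482.56 MPa


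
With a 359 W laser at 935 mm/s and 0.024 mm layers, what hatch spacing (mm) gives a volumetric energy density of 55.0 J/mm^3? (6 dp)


h = 359 / (55.0*935*0.024) = 0.290877 mm


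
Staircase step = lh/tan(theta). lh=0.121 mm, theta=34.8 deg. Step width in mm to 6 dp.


step = 0.121 / tan(34.8) = 0.174096 mm


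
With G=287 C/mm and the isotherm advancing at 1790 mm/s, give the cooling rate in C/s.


CR = 287 * 1790 = 513730 C/s


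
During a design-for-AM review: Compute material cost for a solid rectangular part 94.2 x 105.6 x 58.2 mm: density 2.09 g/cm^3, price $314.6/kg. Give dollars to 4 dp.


V = 94.2 * 105.6 * 58.2 = 578945.664 mm^3 = 578.945664 cm^3
Mass = 578.945664 * 2.09 / 1000 = 1.20999644 kg
Cost = 1.20999644 * 314.6 = 380.6649 $


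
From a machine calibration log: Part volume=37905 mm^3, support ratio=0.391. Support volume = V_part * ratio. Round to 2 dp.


V_support = 37905 * 0.391 = 14820.86 mm^3


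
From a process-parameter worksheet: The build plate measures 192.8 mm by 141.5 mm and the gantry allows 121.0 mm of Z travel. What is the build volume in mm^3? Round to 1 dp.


V = 192.8 * 141.5 * 121.0 = 3301025.2 mm^3


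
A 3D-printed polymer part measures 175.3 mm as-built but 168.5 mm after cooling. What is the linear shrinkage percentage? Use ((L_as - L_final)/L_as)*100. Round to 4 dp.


Shrinkage = ((175.3-168.5)/175.3)*100 = 3.8791 %


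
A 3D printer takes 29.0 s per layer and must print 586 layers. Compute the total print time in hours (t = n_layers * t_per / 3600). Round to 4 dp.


t = 586 * 29.0 / 3600 = 4.7206 hrs


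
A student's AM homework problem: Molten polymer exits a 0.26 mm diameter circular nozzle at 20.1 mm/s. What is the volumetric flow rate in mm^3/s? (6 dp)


A = pi*(0.26/2)^2 = 0.05309292 mm^2
Q = 0.05309292 * 20.1 = 1.067168 mm^3/s


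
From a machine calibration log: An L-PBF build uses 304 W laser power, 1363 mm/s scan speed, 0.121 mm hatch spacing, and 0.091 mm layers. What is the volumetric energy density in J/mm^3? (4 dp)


E = 304 / (1363*0.121*0.091) = 20.2559 J/mm^3


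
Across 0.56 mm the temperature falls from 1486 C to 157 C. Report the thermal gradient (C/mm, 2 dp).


G = (1486-157)/0.56 = 2373.21 C/mm


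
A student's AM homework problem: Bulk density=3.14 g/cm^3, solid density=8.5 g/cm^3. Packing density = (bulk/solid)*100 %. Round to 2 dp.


Packing = (3.14/8.5)*100 = 36.94 %


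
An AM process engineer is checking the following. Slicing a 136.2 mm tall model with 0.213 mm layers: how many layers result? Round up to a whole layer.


Layers = ceil(136.2/0.213) = 640


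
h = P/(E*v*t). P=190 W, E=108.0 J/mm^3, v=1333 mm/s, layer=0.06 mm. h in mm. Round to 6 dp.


h = 190 / (108.0*1333*0.06) = 0.021996 mm


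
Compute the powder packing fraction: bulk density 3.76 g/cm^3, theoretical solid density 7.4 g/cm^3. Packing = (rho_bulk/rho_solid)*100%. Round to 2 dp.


Packing = (3.76/7.4)*100 = 50.81 %


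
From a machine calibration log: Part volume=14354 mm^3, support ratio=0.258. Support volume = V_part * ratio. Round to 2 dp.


V_support = 14354 * 0.258 = 3703.33 mm^3


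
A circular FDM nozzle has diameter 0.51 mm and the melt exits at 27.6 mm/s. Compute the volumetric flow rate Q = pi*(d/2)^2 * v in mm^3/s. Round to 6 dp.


A = pi*(0.51/2)^2 = 0.20428206 mm^2
Q = 0.20428206 * 27.6 = 5.638185 mm^3/s


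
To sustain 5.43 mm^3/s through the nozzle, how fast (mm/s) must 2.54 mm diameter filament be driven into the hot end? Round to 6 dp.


A = pi*(2.54/2)^2 = 5.067075
v = 5.43 / 5.067075 = 1.071624 mm/s


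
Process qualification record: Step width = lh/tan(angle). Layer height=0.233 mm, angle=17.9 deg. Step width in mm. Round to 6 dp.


step = 0.233 / tan(17.9) = 0.721382 mm


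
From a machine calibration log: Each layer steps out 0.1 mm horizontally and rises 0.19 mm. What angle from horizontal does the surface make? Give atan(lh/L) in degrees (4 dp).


angle = atan(0.19/0.1) = 62.2415 degrees


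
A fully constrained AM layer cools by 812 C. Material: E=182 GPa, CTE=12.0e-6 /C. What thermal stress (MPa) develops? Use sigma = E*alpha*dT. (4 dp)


sigma = 182*1000 * 12.0e-6 * 812 = 1773.408 MPa


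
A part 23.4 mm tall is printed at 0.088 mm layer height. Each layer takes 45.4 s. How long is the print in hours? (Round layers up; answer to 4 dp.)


Layers = ceil(23.4/0.088) = 266
t = 266 * 45.4 / 3600 = 3.3546 hrs


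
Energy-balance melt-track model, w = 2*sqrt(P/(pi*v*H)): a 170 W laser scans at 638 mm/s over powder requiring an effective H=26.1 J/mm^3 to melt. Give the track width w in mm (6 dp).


w = 2*sqrt(170/(pi*638*26.1)) = 0.114012 mm


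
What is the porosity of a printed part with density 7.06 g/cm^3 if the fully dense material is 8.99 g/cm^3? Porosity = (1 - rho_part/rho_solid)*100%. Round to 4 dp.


Porosity = (1-7.06/8.99)*100 = 21.4683 %


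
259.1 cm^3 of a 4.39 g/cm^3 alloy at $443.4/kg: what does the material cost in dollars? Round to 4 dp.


Mass = 259.1*4.39/1000 = 1.137449 kg
Cost = 1.137449 * 443.4 = 504.3449 $


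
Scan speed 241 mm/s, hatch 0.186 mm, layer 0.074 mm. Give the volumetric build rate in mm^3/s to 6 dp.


Rate = 241 * 0.186 * 0.074 = 3.317124 mm^3/s


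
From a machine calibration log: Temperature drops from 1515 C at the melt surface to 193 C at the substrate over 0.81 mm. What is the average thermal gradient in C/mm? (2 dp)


G = (1515-193)/0.81 = 1632.1 C/mm


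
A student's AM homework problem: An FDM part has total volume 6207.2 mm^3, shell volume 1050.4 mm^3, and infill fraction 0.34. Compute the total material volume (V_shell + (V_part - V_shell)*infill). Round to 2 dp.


V_infill = (6207.2 - 1050.4) * 0.34 = 1753.31
V_total = 1050.4 + 1753.31 = 2803.71 mm^3


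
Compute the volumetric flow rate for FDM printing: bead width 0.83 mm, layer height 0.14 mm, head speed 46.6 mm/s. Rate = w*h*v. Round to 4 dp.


Rate = 0.83 * 0.14 * 46.6 = 5.4149 mm^3/s


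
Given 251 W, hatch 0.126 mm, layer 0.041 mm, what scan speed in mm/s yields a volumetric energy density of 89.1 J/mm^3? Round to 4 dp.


v = 251 / (89.1*0.126*0.041) = 545.3077 mm/s


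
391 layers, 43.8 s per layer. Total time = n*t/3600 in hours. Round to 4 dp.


t = 391 * 43.8 / 3600 = 4.7572 hrs


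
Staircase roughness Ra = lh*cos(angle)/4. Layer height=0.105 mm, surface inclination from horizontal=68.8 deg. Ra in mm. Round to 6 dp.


Ra = 0.105 * cos(68.8) / 4 = 0.009493 mm


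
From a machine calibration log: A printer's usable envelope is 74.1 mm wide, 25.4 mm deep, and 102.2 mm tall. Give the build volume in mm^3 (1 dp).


V = 74.1 * 25.4 * 102.2 = 192354.7 mm^3


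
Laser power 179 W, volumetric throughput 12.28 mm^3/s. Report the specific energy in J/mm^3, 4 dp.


SE = 179 / 12.28 = 14.5765 J/mm^3


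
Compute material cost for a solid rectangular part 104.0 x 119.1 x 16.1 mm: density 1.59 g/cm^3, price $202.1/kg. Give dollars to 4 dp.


V = 104.0 * 119.1 * 16.1 = 199421.04 mm^3 = 199.42104 cm^3
Mass = 199.42104 * 1.59 / 1000 = 0.31707945 kg
Cost = 0.31707945 * 202.1 = 64.0818 $


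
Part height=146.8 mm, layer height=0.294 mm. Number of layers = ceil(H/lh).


Layers = ceil(146.8/0.294) = 500


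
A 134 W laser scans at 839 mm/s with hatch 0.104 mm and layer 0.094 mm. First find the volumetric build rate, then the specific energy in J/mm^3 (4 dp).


Build rate = 839 * 0.104 * 0.094 = 8.202064 mm^3/s
SE = 134 / 8.202064 = 16.3374 J/mm^3


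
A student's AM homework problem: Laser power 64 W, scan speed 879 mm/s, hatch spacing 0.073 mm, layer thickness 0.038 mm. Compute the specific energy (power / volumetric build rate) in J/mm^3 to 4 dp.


Build rate = 879 * 0.073 * 0.038 = 2.438346 mm^3/s
SE = 64 / 2.438346 = 26.2473 J/mm^3


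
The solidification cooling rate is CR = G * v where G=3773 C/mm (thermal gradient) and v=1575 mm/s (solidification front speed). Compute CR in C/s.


CR = 3773 * 1575 = 5942475 C/s


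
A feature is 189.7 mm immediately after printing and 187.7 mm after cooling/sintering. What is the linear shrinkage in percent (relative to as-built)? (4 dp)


Shrinkage = ((189.7-187.7)/189.7)*100 = 1.0543 %


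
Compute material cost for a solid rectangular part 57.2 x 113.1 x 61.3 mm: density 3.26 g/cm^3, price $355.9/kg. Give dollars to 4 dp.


V = 57.2 * 113.1 * 61.3 = 396569.316 mm^3 = 396.569316 cm^3
Mass = 396.569316 * 3.26 / 1000 = 1.29281597 kg
Cost = 1.29281597 * 355.9 = 460.1132 $


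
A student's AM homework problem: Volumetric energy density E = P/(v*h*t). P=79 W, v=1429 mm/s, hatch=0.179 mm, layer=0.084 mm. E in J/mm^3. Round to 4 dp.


E = 79 / (1429*0.179*0.084) = 3.6767 J/mm^3


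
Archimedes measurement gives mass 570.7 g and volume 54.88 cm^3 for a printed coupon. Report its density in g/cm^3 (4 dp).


rho = 570.7 / 54.88 = 10.3991 g/cm^3


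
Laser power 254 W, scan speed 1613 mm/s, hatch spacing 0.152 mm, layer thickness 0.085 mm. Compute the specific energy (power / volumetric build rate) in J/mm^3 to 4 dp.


Build rate = 1613 * 0.152 * 0.085 = 20.83996 mm^3/s
SE = 254 / 20.83996 = 12.1881 J/mm^3


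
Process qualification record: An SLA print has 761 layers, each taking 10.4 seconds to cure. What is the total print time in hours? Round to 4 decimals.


t = 761 * 10.4 / 3600 = 2.1984 hrs


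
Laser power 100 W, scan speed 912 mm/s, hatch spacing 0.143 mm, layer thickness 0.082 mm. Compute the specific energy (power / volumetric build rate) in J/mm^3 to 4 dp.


Build rate = 912 * 0.143 * 0.082 = 10.694112 mm^3/s
SE = 100 / 10.694112 = 9.3509 J/mm^3


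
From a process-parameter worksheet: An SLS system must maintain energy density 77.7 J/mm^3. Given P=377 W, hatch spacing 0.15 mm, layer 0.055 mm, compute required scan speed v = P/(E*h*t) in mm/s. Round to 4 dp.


v = 377 / (77.7*0.15*0.055) = 588.1206 mm/s


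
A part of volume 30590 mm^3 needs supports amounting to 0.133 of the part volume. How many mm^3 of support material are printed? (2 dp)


V_support = 30590 * 0.133 = 4068.47 mm^3


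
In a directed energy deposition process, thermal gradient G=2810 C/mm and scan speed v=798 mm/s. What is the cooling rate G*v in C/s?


CR = 2810 * 798 = 2242380 C/s


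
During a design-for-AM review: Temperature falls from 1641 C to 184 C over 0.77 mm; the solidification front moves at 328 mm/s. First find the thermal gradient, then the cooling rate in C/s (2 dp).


G = (1641-184)/0.77 = 1892.20779221 C/mm
CR = 1892.20779221 * 328 = 620644.16 C/s


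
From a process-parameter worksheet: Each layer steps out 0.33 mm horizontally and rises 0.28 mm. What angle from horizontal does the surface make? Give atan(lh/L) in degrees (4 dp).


angle = atan(0.28/0.33) = 40.3141 degrees


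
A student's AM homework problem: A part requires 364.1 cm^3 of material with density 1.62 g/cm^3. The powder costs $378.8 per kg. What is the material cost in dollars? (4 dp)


Mass = 364.1*1.62/1000 = 0.589842 kg
Cost = 0.589842 * 378.8 = 223.4321 $


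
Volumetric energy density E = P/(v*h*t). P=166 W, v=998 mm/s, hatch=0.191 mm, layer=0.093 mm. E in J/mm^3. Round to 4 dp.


E = 166 / (998*0.191*0.093) = 9.364 J/mm^3


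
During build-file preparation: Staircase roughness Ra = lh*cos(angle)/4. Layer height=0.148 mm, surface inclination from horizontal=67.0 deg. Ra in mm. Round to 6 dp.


Ra = 0.148 * cos(67.0) / 4 = 0.014457 mm


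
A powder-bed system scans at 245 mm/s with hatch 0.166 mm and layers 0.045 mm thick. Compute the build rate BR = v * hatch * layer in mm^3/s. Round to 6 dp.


Rate = 245 * 0.166 * 0.045 = 1.83015 mm^3/s


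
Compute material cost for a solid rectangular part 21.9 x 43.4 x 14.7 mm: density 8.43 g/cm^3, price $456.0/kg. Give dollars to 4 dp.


V = 21.9 * 43.4 * 14.7 = 13971.762 mm^3 = 13.971762 cm^3
Mass = 13.971762 * 8.43 / 1000 = 0.11778195 kg
Cost = 0.11778195 * 456.0 = 53.7086 $


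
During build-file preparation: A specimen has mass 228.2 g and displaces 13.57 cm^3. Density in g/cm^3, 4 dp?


rho = 228.2 / 13.57 = 16.8165 g/cm^3


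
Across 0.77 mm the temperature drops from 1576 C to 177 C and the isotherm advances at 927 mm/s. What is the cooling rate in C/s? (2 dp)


G = (1576-177)/0.77 = 1816.88311688 C/mm
CR = 1816.88311688 * 927 = 1684250.65 C/s


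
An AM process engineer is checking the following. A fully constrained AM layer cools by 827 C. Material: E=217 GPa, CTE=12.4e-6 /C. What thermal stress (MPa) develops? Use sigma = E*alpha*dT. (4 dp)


sigma = 217*1000 * 12.4e-6 * 827 = 2225.2916 MPa
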